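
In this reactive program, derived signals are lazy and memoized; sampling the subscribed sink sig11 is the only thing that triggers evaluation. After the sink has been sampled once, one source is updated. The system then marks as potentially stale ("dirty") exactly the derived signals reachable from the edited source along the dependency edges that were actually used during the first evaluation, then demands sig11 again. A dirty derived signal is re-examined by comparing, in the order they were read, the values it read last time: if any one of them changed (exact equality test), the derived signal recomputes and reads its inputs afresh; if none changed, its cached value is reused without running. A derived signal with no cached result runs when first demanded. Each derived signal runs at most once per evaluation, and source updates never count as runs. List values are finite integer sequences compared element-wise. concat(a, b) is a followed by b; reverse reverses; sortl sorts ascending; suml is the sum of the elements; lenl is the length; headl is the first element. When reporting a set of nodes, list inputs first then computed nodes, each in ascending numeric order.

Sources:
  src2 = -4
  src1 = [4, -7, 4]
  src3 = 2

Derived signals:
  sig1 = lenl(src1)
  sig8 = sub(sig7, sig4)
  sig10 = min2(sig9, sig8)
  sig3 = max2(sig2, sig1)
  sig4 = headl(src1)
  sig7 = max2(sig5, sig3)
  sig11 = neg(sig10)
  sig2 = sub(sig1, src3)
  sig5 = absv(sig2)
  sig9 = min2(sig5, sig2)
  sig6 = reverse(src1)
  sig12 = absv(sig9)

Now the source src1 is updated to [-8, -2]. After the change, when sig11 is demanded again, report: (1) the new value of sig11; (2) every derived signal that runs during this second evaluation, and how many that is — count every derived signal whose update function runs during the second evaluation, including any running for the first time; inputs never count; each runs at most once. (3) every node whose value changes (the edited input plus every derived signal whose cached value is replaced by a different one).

First demand of the output computes:
  sig1 = lenl([4, -7, 4]) = 3
  sig2 = sub(3, 2) = 1
  sig3 = max2(1, 3) = 3
  sig4 = headl([4, -7, 4]) = 4
  sig5 = absv(1) = 1
  sig7 = max2(1, 3) = 3
  sig8 = sub(3, 4) = -1
  sig9 = min2(1, 1) = 1
  sig10 = min2(1, -1) = -1
  sig11 = neg(-1) = 1

After the edit, cleaning proceeds:
  sig1: a read changed (src1 [4, -7, 4]->[-8, -2]) — executes, giving 2.
  sig2: a read changed (sig1 3->2) — executes, giving 0.
  sig3: a read changed (sig2 1->0; sig1 3->2) — executes, giving 2.
  sig4: a read changed (src1 [4, -7, 4]->[-8, -2]) — executes, giving -8.
  sig5: a read changed (sig2 1->0) — executes, giving 0.
  sig7: a read changed (sig5 1->0; sig3 3->2) — executes, giving 2.
  sig8: a read changed (sig7 3->2; sig4 4->-8) — executes, giving 10.
  sig9: a read changed (sig5 1->0; sig2 1->0) — executes, giving 0.
  sig10: a read changed (sig9 1->0; sig8 -1->10) — executes, giving 0.
  sig11: a read changed (sig10 -1->0) — executes, giving 0.

Demanding sig11 again yields 0.
10 derived signals run: sig1, sig2, sig3, sig4, sig5, sig7, sig8, sig9, sig10, sig11.
The nodes whose values change: src1, sig1, sig2, sig3, sig4, sig5, sig7, sig8, sig9, sig10, sig11.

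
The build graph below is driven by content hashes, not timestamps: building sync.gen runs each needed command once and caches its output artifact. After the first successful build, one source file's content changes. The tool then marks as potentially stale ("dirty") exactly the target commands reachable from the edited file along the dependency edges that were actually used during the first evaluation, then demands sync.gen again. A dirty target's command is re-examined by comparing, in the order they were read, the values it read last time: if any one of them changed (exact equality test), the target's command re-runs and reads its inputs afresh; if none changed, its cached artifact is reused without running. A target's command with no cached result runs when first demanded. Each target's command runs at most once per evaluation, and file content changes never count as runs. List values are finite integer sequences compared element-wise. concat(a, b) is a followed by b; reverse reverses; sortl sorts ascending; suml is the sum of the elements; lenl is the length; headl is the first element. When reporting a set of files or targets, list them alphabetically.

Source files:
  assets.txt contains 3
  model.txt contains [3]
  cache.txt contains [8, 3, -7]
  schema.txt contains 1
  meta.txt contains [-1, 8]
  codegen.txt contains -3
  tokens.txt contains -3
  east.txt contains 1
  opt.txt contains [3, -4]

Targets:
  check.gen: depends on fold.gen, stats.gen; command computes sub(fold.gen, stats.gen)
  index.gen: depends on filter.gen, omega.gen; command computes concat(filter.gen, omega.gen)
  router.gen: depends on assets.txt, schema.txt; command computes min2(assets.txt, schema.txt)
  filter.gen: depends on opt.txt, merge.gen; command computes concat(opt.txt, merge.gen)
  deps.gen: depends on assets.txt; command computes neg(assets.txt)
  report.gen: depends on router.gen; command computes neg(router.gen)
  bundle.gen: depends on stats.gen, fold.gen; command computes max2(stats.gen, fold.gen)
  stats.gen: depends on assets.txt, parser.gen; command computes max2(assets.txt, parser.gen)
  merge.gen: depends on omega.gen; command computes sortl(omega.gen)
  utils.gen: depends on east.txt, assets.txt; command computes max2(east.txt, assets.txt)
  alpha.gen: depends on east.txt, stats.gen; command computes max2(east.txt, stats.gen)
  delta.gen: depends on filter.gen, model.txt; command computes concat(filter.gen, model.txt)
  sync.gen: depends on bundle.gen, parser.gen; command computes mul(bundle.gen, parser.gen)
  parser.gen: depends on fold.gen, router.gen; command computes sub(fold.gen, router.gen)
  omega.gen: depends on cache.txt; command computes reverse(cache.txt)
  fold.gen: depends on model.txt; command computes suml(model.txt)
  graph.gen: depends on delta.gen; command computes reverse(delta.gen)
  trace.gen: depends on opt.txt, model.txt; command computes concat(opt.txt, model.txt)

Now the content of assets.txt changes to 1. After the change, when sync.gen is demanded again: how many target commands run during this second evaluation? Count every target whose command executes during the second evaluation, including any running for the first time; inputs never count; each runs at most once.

Initial pass — values computed on the first demand:
  fold.gen = suml([3]) = 3
  router.gen = min2(3, 1) = 1
  parser.gen = sub(3, 1) = 2
  stats.gen = max2(3, 2) = 3
  bundle.gen = max2(3, 3) = 3
  sync.gen = mul(3, 2) = 6

Second demand — change propagation:
  router.gen: re-runs because assets.txt 3->1; new result 1 (unchanged).
  parser.gen: re-examined; everything it read last time is the same (fold.gen unchanged, router.gen unchanged) — cache 2 kept, no run.
  stats.gen: re-runs because assets.txt 3->1; new result 2.
  bundle.gen: re-runs because stats.gen 3->2; new result 3 (unchanged).
  sync.gen: re-examined; everything it read last time is the same (bundle.gen unchanged, parser.gen unchanged) — cache 6 kept, no run.

The important point: at parser.gen every value read last time is unchanged, so the dirty flag clears without a run.

Run set: bundle.gen, router.gen, stats.gen (3 run).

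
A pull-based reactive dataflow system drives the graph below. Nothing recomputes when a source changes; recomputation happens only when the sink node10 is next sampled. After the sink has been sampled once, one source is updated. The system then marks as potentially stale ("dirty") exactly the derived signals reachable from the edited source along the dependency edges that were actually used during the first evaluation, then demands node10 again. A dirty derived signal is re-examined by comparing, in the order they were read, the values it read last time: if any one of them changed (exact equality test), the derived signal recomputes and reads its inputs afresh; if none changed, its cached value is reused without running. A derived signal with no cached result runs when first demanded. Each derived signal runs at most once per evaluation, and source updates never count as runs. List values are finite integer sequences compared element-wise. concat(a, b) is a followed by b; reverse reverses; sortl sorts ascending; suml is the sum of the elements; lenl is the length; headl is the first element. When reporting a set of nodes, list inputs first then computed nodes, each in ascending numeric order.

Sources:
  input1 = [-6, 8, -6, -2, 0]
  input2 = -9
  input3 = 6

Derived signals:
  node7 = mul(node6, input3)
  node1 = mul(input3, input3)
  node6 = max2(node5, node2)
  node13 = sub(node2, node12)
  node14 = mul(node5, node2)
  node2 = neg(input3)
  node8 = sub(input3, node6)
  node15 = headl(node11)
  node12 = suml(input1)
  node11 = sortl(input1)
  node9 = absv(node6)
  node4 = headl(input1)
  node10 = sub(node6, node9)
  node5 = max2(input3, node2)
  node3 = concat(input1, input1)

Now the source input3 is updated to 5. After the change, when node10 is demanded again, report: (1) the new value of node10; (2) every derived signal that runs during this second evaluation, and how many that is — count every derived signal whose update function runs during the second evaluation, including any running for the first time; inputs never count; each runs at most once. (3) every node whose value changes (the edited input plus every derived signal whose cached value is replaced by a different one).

New value of node10: 0.
Derived signals that run: node2, node5, node6, node9, node10 — 5 in total.
Values that change: input3, node2, node5, node6, node9.

First evaluation (everything demanded from the output):
  node2 = neg(6) = -6
  node5 = max2(6, -6) = 6
  node6 = max2(6, -6) = 6
  node9 = absv(6) = 6
  node10 = sub(6, 6) = 0

Propagation after the edit:
  node2: runs — input3 6->5; result -5.
  node5: runs — input3 6->5; node2 -6->-5; result 5.
  node6: runs — node5 6->5; node2 -6->-5; result 5.
  node9: runs — node6 6->5; result 5.
  node10: runs — node6 6->5; node9 6->5; result 0 (same value as before).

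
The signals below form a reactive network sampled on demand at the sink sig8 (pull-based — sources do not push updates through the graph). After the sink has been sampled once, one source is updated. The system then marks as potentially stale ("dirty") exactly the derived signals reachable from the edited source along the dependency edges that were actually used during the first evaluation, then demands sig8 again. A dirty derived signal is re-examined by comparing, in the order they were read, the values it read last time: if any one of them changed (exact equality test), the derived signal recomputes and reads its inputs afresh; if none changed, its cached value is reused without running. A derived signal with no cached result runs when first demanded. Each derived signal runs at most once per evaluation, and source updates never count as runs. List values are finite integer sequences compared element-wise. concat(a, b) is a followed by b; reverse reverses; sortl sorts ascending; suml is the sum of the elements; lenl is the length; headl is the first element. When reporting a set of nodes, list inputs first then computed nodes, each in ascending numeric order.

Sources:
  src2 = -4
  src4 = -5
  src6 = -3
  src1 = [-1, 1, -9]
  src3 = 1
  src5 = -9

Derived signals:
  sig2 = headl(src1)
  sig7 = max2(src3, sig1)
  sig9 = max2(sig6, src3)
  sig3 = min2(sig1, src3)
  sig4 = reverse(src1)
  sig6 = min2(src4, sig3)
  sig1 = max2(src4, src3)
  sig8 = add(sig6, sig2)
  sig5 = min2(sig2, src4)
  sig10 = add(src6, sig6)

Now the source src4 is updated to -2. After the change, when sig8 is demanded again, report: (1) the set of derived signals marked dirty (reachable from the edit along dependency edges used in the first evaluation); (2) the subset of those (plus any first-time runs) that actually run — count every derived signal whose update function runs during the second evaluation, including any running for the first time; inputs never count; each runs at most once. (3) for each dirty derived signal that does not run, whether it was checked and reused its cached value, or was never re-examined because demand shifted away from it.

Dirty set: sig1, sig3, sig6, sig8.
Run set: sig1, sig6, sig8 (3 run).
Re-examined without running (cache reused): sig3.
The important point: at sig3 every value read last time is unchanged, so the dirty flag clears without a run.

Initial pass — values computed on the first demand:
  sig1 = max2(-5, 1) = 1
  sig2 = headl([-1, 1, -9]) = -1
  sig3 = min2(1, 1) = 1
  sig6 = min2(-5, 1) = -5
  sig8 = add(-5, -1) = -6

Second demand — change propagation:
  sig1: re-runs because src4 -5->-2; new result 1 (unchanged).
  sig3: re-examined; everything it read last time is the same (sig1 unchanged, src3 unchanged) — cache 1 kept, no run.
  sig6: re-runs because src4 -5->-2; new result -2.
  sig8: re-runs because sig6 -5->-2; new result -3.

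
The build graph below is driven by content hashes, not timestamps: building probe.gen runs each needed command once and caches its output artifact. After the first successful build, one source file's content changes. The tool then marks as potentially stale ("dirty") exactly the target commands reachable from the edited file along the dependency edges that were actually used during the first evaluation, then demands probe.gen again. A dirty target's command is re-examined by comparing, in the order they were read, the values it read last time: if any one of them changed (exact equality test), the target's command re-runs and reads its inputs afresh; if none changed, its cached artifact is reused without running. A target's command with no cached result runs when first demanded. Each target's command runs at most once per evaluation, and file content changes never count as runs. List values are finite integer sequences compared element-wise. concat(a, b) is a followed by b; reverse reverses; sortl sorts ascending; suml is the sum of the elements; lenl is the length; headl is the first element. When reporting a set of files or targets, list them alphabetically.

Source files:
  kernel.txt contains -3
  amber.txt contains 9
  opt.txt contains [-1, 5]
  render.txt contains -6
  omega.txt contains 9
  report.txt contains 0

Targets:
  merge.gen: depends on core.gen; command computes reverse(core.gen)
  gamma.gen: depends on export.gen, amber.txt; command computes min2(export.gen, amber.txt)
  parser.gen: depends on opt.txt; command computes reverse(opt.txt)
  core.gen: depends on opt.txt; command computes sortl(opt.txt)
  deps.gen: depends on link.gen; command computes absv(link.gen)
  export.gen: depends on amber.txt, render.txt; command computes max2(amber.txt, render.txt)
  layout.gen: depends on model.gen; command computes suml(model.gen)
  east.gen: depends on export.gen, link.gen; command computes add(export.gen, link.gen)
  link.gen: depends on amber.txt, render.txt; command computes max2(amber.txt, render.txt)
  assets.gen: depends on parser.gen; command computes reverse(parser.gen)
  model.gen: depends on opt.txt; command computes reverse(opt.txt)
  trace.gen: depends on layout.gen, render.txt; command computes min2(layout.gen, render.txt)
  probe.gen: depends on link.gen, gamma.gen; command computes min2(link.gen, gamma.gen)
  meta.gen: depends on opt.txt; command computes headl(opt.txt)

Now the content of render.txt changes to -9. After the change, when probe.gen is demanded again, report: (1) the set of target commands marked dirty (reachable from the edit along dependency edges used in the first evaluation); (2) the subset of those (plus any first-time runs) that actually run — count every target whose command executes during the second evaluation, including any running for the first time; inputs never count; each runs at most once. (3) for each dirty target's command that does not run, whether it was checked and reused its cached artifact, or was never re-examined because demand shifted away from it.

Dirty set: export.gen, gamma.gen, link.gen, probe.gen.
Run set: export.gen, link.gen (2 run).
Re-examined without running (cache reused): gamma.gen, probe.gen.
The important point: at gamma.gen every value read last time is unchanged, so the dirty flag clears without a run.

Initial pass — values computed on the first demand:
  export.gen = max2(9, -6) = 9
  gamma.gen = min2(9, 9) = 9
  link.gen = max2(9, -6) = 9
  probe.gen = min2(9, 9) = 9

Second demand — change propagation:
  export.gen: re-runs because render.txt -6->-9; new result 9 (unchanged).
  gamma.gen: re-examined; everything it read last time is the same (export.gen unchanged, amber.txt unchanged) — cache 9 kept, no run.
  link.gen: re-runs because render.txt -6->-9; new result 9 (unchanged).
  probe.gen: re-examined; everything it read last time is the same (link.gen unchanged, gamma.gen unchanged) — cache 9 kept, no run.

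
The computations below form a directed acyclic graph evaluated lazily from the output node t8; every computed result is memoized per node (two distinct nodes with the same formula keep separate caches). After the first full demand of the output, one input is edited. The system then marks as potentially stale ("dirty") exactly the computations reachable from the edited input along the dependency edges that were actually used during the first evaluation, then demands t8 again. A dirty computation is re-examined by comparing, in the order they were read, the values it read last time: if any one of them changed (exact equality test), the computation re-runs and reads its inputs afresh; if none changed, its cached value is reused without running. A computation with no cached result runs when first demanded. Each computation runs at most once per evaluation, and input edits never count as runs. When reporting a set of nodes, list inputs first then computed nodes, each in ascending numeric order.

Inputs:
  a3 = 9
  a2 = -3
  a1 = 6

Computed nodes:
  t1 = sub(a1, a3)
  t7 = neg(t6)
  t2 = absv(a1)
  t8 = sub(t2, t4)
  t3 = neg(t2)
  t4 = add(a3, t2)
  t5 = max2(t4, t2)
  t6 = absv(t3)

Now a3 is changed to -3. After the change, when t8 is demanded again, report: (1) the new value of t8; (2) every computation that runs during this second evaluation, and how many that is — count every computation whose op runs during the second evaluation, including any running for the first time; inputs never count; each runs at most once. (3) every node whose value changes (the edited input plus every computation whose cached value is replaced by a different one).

First demand of the output computes:
  t2 = absv(6) = 6
  t4 = add(9, 6) = 15
  t8 = sub(6, 15) = -9

After the edit, cleaning proceeds:
  t4: a read changed (a3 9->-3) — executes, giving 3.
  t8: a read changed (t4 15->3) — executes, giving 3.

Demanding t8 again yields 3.
2 computations run: t4, t8.
The nodes whose values change: a3, t4, t8.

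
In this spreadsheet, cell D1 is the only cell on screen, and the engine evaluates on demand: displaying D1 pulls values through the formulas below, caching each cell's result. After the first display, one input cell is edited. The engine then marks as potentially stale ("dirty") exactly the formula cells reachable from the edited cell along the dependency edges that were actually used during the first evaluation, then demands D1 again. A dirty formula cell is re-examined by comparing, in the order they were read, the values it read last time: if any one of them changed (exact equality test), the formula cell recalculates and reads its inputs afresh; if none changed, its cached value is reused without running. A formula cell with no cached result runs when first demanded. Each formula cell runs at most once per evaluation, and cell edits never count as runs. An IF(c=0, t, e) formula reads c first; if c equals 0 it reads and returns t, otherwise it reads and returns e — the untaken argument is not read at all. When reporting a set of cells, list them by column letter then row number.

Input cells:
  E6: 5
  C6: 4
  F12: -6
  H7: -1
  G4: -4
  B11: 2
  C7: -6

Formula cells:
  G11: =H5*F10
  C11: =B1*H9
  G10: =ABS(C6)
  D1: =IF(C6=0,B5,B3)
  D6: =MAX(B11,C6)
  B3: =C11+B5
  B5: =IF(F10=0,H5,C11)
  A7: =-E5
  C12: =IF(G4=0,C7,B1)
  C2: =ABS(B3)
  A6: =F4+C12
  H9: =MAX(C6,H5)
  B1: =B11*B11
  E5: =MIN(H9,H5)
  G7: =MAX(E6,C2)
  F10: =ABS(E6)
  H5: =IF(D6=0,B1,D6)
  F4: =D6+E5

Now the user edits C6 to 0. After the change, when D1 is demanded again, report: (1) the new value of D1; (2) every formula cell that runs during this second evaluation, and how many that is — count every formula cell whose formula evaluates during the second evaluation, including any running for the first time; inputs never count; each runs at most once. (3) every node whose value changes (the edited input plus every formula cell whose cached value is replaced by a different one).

Initial pass — values computed on the first demand:
  B1 = 2 * 2 = 4
  D6 = MAX(2, 4) = 4
  F10 = ABS(5) = 5
  H5 = IF(D6=0: D6=4 -> else branch D6) = 4
  H9 = MAX(4, 4) = 4
  C11 = 4 * 4 = 16
  B5 = IF(F10=0: F10=5 -> else branch C11) = 16
  B3 = 16 + 16 = 32
  D1 = IF(C6=0: C6=4 -> else branch B3) = 32

Second demand — change propagation:
  D6: re-runs because C6 4->0; new result 2.
  H5: re-runs because D6 4->2; D6 4->2; new result 2.
  H9: re-runs because C6 4->0; H5 4->2; new result 2.
  C11: re-runs because H9 4->2; new result 8.
  B5: re-runs because C11 16->8; new result 8.
  B3: dirty yet unreached — the second evaluation never asks for it.
  D1: re-runs because C6 4->0; new result 8.

The important point: the flipped condition redirects demand; B3 is left stale, never re-checked.

D1 now evaluates to 8.
Run set: B5, C11, D1, D6, H5, H9 (6 run).
Changed values: B5, C6, C11, D1, D6, H5, H9.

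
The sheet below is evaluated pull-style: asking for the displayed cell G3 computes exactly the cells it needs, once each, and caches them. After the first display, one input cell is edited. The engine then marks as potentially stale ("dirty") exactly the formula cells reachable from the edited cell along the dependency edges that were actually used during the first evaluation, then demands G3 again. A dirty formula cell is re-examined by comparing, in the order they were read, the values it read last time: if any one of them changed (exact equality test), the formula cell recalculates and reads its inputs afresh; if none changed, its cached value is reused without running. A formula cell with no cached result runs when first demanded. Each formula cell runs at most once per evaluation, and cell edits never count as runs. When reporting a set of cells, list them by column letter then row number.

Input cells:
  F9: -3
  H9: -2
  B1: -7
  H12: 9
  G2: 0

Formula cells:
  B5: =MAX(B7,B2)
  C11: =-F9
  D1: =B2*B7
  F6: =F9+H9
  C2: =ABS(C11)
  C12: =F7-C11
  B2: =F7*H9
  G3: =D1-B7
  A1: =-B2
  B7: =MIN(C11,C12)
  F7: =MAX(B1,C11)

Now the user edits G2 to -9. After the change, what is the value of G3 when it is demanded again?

First demand of the output computes:
  C11 = -(-3) = 3
  F7 = MAX(-7, 3) = 3
  B2 = 3 * -2 = -6
  C12 = 3 - 3 = 0
  B7 = MIN(3, 0) = 0
  D1 = -6 * 0 = 0
  G3 = 0 - 0 = 0

After the edit, cleaning proceeds:
  no node depends on G2 at all; the second demand re-runs nothing.

Note the shortcut — nothing in the graph depends on G2 at all, so no recomputation happens.

Demanding G3 again yields 0.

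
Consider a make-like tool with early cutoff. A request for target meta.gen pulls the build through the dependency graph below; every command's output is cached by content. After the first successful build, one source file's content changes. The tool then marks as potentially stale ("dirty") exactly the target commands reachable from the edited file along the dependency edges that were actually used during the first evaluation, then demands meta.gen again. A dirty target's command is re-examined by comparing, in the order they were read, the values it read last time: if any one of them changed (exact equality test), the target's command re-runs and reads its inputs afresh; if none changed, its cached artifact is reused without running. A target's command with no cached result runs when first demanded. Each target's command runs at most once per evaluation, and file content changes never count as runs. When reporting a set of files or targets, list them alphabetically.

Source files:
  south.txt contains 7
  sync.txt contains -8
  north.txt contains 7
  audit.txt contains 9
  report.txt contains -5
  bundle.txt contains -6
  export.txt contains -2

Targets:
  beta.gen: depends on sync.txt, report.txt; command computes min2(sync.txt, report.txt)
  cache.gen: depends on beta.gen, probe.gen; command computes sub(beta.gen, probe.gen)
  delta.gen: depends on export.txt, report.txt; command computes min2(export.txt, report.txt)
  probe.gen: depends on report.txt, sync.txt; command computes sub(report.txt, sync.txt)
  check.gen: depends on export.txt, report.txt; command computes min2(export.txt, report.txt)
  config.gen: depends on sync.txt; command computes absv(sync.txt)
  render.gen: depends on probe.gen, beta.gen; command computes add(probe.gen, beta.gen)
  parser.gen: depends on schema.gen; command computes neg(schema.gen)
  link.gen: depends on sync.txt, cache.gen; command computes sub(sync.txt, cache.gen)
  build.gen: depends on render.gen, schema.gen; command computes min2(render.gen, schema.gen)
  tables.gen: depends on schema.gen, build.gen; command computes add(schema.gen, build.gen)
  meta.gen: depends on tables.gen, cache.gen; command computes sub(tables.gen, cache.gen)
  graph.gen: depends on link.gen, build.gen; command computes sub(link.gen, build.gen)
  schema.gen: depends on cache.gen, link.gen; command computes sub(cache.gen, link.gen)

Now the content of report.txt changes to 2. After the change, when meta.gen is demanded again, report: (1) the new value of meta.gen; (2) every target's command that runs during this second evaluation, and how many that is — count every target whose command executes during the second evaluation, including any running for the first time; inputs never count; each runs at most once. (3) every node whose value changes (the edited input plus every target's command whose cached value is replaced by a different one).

First demand of the output computes:
  beta.gen = min2(-8, -5) = -8
  probe.gen = sub(-5, -8) = 3
  cache.gen = sub(-8, 3) = -11
  link.gen = sub(-8, -11) = 3
  render.gen = add(3, -8) = -5
  schema.gen = sub(-11, 3) = -14
  build.gen = min2(-5, -14) = -14
  tables.gen = add(-14, -14) = -28
  meta.gen = sub(-28, -11) = -17

After the edit, cleaning proceeds:
  beta.gen: a read changed (report.txt -5->2) — executes, giving -8 — identical to its old value.
  probe.gen: a read changed (report.txt -5->2) — executes, giving 10.
  cache.gen: a read changed (probe.gen 3->10) — executes, giving -18.
  link.gen: a read changed (cache.gen -11->-18) — executes, giving 10.
  render.gen: a read changed (probe.gen 3->10) — executes, giving 2.
  schema.gen: a read changed (cache.gen -11->-18; link.gen 3->10) — executes, giving -28.
  build.gen: a read changed (render.gen -5->2; schema.gen -14->-28) — executes, giving -28.
  tables.gen: a read changed (schema.gen -14->-28; build.gen -14->-28) — executes, giving -56.
  meta.gen: a read changed (tables.gen -28->-56; cache.gen -11->-18) — executes, giving -38.

Demanding meta.gen again yields -38.
9 target commands run: beta.gen, build.gen, cache.gen, link.gen, meta.gen, probe.gen, render.gen, schema.gen, tables.gen.
The nodes whose values change: build.gen, cache.gen, link.gen, meta.gen, probe.gen, render.gen, report.txt, schema.gen, tables.gen.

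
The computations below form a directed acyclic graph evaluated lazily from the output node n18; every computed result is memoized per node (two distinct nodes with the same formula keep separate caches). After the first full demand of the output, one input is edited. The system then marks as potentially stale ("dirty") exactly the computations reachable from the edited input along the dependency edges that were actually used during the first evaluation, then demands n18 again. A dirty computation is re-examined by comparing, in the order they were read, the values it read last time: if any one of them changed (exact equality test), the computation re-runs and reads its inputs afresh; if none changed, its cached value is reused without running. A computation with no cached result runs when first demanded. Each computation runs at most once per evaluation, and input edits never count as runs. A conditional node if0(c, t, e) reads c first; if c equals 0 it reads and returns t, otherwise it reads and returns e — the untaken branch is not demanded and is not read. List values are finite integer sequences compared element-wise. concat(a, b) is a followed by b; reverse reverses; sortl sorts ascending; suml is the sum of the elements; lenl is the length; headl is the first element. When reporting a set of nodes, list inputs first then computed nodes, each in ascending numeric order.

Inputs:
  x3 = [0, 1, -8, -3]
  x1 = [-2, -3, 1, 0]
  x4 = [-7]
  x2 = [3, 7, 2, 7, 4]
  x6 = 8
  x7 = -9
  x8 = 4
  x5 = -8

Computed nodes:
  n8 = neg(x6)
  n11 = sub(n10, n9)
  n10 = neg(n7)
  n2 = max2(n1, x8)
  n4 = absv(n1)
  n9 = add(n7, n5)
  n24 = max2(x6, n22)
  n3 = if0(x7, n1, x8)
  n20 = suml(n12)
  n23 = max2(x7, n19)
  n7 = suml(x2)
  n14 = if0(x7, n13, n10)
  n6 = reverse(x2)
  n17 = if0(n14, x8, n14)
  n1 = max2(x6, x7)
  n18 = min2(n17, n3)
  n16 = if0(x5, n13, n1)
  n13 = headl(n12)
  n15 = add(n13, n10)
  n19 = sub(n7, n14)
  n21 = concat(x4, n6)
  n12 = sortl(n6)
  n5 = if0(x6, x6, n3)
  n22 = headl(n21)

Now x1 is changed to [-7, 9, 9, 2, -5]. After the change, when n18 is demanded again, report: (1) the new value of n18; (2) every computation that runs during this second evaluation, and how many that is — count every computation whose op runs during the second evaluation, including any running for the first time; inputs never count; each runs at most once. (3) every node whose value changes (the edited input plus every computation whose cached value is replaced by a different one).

First demand of the output computes:
  n3 = if0(x7=-9 -> else branch x8) = 4
  n7 = suml([3, 7, 2, 7, 4]) = 23
  n10 = neg(23) = -23
  n14 = if0(x7=-9 -> else branch n10) = -23
  n17 = if0(n14=-23 -> else branch n14) = -23
  n18 = min2(-23, 4) = -23

After the edit, cleaning proceeds:
  no node depends on x1 at all; the second demand re-runs nothing.

Note the shortcut — nothing in the graph depends on x1 at all, so no recomputation happens.

Demanding n18 again yields -23.
0 computations run: none.
The nodes whose values change: x1.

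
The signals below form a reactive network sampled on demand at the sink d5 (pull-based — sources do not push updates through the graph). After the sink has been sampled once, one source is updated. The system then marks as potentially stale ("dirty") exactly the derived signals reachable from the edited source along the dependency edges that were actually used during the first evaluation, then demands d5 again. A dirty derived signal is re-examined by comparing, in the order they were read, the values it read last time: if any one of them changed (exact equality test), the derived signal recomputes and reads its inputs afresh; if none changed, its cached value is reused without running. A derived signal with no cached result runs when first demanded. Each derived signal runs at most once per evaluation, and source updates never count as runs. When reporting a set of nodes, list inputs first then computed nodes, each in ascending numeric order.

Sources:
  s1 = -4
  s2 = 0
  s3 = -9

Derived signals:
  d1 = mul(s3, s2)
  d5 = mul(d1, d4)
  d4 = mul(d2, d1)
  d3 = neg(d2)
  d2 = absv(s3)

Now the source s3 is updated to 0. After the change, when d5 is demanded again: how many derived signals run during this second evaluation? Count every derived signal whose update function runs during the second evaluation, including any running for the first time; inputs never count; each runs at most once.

Initial pass — values computed on the first demand:
  d1 = mul(-9, 0) = 0
  d2 = absv(-9) = 9
  d4 = mul(9, 0) = 0
  d5 = mul(0, 0) = 0

Second demand — change propagation:
  d1: re-runs because s3 -9->0; new result 0 (unchanged).
  d2: re-runs because s3 -9->0; new result 0.
  d4: re-runs because d2 9->0; new result 0 (unchanged).
  d5: re-examined; everything it read last time is the same (d1 unchanged, d4 unchanged) — cache 0 kept, no run.

The important point: at d5 every value read last time is unchanged, so the dirty flag clears without a run.

Run set: d1, d2, d4 (3 run).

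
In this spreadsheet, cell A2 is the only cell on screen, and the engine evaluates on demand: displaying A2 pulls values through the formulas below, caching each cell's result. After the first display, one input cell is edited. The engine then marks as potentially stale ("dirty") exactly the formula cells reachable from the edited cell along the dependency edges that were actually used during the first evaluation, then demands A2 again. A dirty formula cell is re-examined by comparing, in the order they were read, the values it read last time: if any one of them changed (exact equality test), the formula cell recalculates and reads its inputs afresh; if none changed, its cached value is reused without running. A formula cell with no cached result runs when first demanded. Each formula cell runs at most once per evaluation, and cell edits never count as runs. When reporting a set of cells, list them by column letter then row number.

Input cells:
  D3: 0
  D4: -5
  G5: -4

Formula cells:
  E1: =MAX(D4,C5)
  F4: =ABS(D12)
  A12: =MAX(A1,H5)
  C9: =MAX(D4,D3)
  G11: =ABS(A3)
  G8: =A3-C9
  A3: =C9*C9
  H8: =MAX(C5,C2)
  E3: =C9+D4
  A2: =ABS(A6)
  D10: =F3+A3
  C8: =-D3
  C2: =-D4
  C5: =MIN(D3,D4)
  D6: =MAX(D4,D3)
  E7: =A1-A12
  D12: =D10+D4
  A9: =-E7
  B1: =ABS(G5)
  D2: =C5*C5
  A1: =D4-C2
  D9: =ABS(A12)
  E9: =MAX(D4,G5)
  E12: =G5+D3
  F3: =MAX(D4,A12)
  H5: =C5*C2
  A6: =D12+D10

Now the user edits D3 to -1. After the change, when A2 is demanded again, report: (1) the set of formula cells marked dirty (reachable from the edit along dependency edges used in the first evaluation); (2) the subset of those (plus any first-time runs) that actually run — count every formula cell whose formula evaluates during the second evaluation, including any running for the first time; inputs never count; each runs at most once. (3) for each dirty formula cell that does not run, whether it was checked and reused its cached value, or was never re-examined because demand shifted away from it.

Dirty set: A2, A3, A6, A12, C5, C9, D10, D12, F3, H5.
Run set: A2, A3, A6, C5, C9, D10, D12 (7 run).
Re-examined without running (cache reused): A12, F3, H5.
The important point: at H5 every value read last time is unchanged, so the dirty flag clears without a run.

Initial pass — values computed on the first demand:
  C2 = -(-5) = 5
  A1 = -5 - 5 = -10
  C5 = MIN(0, -5) = -5
  C9 = MAX(-5, 0) = 0
  A3 = 0 * 0 = 0
  H5 = -5 * 5 = -25
  A12 = MAX(-10, -25) = -10
  F3 = MAX(-5, -10) = -5
  D10 = -5 + 0 = -5
  D12 = -5 + -5 = -10
  A6 = -10 + -5 = -15
  A2 = ABS(-15) = 15

Second demand — change propagation:
  C5: re-runs because D3 0->-1; new result -5 (unchanged).
  C9: re-runs because D3 0->-1; new result -1.
  A3: re-runs because C9 0->-1; C9 0->-1; new result 1.
  H5: re-examined; everything it read last time is the same (C5 unchanged, C2 unchanged) — cache -25 kept, no run.
  A12: re-examined; everything it read last time is the same (A1 unchanged, H5 unchanged) — cache -10 kept, no run.
  F3: re-examined; everything it read last time is the same (D4 unchanged, A12 unchanged) — cache -5 kept, no run.
  D10: re-runs because A3 0->1; new result -4.
  D12: re-runs because D10 -5->-4; new result -9.
  A6: re-runs because D12 -10->-9; D10 -5->-4; new result -13.
  A2: re-runs because A6 -15->-13; new result 13.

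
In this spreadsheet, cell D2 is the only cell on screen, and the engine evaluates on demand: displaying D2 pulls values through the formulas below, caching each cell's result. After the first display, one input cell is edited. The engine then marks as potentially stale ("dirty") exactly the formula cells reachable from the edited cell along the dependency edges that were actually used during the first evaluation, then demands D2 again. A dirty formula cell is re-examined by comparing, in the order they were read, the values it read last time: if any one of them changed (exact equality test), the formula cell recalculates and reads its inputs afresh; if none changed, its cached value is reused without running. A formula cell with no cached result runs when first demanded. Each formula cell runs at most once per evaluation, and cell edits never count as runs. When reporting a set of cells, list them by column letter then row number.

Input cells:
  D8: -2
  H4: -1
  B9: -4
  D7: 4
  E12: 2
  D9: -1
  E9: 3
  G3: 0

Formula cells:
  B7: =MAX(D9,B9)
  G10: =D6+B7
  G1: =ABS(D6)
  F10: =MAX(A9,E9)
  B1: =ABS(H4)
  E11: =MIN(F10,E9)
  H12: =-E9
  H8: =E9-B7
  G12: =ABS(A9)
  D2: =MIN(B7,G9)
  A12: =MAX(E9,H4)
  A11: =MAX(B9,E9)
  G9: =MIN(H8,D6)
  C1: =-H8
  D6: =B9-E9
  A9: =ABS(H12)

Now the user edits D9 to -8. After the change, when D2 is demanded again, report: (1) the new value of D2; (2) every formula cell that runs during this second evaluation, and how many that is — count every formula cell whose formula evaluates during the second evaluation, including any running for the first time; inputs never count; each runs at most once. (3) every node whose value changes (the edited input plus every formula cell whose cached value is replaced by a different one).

D2 now evaluates to -7.
Run set: B7, D2, G9, H8 (4 run).
Changed values: B7, D9, H8.

Initial pass — values computed on the first demand:
  B7 = MAX(-1, -4) = -1
  D6 = -4 - 3 = -7
  H8 = 3 - -1 = 4
  G9 = MIN(4, -7) = -7
  D2 = MIN(-1, -7) = -7

Second demand — change propagation:
  B7: re-runs because D9 -1->-8; new result -4.
  H8: re-runs because B7 -1->-4; new result 7.
  G9: re-runs because H8 4->7; new result -7 (unchanged).
  D2: re-runs because B7 -1->-4; new result -7 (unchanged).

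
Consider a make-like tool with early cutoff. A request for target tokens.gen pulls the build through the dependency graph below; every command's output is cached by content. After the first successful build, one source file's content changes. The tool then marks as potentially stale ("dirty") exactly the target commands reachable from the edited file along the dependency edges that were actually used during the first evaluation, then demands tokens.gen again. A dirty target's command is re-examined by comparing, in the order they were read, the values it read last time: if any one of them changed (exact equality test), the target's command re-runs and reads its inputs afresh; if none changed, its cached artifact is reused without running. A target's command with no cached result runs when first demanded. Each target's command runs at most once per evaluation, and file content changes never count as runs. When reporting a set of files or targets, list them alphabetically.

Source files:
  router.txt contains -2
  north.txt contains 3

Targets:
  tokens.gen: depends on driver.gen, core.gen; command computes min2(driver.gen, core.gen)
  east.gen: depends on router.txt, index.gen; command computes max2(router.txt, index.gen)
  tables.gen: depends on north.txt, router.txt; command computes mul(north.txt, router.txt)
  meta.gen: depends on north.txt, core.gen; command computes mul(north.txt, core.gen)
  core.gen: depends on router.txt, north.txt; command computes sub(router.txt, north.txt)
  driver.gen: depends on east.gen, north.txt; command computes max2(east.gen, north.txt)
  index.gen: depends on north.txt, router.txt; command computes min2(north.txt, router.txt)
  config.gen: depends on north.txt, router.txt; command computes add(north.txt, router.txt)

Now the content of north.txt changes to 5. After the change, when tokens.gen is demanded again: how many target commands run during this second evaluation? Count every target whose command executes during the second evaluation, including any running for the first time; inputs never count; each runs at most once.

4 target commands run: core.gen, driver.gen, index.gen, tokens.gen.
Note where the cutoff bites: east.gen is checked, finds nothing changed, and keeps its cache.

First demand of the output computes:
  core.gen = sub(-2, 3) = -5
  index.gen = min2(3, -2) = -2
  east.gen = max2(-2, -2) = -2
  driver.gen = max2(-2, 3) = 3
  tokens.gen = min2(3, -5) = -5

After the edit, cleaning proceeds:
  core.gen: a read changed (north.txt 3->5) — executes, giving -7.
  index.gen: a read changed (north.txt 3->5) — executes, giving -2 — identical to its old value.
  east.gen: dirty, but its reads are unchanged (router.txt unchanged, index.gen unchanged); cached -2 stands.
  driver.gen: a read changed (north.txt 3->5) — executes, giving 5.
  tokens.gen: a read changed (driver.gen 3->5; core.gen -5->-7) — executes, giving -7.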